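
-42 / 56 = -0.75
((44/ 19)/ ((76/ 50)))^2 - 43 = -5301303/ 130321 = -40.68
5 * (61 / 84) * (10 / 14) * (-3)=-1525 / 196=-7.78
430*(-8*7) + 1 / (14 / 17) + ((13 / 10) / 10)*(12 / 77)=-13243321 / 550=-24078.77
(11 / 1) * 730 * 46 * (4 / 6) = 738760 / 3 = 246253.33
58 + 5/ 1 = 63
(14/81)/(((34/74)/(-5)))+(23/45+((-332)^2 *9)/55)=1365902291/75735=18035.28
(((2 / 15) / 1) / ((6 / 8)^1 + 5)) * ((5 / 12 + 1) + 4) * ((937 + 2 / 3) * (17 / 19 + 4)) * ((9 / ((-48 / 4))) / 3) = -144.12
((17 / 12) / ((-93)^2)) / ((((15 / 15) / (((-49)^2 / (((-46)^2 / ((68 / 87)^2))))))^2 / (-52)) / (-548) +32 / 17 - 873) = -932981045005242688 / 4961897830645281137286117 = -0.00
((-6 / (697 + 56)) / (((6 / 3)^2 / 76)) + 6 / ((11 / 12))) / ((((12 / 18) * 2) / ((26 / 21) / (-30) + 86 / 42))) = 9.62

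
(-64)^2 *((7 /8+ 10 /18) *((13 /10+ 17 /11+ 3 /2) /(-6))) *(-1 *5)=6301952 /297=21218.69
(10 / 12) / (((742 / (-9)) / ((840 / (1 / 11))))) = -4950 / 53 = -93.40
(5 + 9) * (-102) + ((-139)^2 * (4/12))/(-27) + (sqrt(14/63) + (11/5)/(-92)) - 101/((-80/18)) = -24499639/14904 + sqrt(2)/3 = -1643.36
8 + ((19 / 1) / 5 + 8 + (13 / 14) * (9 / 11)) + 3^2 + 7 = 28151 / 770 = 36.56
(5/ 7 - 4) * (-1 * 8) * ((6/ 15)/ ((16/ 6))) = 138/ 35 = 3.94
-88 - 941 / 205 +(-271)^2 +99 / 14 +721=212599501 / 2870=74076.48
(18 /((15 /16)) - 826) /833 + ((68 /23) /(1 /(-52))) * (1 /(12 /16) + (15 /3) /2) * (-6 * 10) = 147270366 /4165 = 35359.03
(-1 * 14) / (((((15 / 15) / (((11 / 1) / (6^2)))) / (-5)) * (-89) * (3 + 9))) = -385 / 19224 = -0.02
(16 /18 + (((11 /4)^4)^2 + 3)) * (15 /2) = 9657618445 /393216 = 24560.59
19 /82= 0.23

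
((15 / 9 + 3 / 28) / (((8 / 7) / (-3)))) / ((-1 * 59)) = 149 / 1888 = 0.08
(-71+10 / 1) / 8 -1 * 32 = -317 / 8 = -39.62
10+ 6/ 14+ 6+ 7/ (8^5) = 3768369/ 229376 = 16.43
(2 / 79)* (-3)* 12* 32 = -2304 / 79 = -29.16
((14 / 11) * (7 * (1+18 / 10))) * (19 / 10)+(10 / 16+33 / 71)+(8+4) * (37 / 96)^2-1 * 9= 618832477 / 14995200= 41.27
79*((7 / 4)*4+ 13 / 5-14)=-1738 / 5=-347.60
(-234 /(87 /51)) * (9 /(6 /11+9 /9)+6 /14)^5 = -53343380575420416 /40708385963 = -1310378.18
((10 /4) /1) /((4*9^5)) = 5 /472392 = 0.00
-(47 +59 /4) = -247 /4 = -61.75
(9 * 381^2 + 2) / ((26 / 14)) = 9145157 / 13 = 703473.62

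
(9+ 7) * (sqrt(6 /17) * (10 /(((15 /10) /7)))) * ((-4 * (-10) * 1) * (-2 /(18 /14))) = -27600.91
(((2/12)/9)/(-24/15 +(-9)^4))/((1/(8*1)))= 20/885519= 0.00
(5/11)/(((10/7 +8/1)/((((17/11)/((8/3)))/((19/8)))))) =595/50578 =0.01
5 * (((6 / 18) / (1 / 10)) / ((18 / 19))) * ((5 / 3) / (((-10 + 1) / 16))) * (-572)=21736000 / 729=29816.19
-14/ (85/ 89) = -1246/ 85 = -14.66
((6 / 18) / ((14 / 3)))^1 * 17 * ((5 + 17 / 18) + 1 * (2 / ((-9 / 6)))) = 1411 / 252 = 5.60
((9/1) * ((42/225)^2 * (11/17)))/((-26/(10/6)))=-1078/82875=-0.01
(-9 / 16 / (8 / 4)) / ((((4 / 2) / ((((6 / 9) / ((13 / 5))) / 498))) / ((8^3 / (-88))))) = 5 / 11869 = 0.00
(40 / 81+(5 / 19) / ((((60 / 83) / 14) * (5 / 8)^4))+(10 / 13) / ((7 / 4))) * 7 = 3005254816 / 12504375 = 240.34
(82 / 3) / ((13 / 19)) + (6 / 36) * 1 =1043 / 26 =40.12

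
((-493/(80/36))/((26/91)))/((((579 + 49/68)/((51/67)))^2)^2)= -561582850533169248/243321095322658728075444005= -0.00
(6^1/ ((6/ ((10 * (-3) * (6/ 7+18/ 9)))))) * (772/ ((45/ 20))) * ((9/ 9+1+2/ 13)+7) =-10499200/ 39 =-269210.26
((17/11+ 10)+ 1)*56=702.55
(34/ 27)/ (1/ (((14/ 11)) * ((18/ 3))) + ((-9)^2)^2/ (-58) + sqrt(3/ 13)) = -98785813672/ 8863608738141 - 22417696 * sqrt(39)/ 2954536246047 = -0.01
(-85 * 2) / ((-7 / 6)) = 1020 / 7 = 145.71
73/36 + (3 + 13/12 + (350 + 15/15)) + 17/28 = 90145/252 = 357.72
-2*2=-4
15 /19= 0.79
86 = 86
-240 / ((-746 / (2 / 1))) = 240 / 373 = 0.64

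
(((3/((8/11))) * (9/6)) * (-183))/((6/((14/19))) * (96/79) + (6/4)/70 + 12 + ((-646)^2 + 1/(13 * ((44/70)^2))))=-78797083365/29042358838744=-0.00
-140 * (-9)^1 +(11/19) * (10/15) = 71842/57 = 1260.39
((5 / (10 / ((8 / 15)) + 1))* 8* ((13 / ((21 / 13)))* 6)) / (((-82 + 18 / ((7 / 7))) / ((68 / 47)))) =-57460 / 25991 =-2.21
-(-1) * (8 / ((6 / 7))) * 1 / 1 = 28 / 3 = 9.33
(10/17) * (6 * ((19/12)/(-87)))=-95/1479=-0.06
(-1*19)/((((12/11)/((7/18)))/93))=-45353/72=-629.90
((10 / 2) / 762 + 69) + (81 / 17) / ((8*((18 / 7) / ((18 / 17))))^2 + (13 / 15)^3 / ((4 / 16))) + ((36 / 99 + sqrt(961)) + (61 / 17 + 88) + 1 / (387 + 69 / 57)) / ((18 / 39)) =5539672855793509223 / 16515610971812832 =335.42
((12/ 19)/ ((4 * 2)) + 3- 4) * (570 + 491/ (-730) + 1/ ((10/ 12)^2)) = -14583107/ 27740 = -525.71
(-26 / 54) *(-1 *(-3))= -1.44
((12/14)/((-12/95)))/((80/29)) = -2.46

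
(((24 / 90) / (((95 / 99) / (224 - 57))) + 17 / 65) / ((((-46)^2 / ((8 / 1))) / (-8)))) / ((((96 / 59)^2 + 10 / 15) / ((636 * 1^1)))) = -15312523447008 / 56528080375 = -270.88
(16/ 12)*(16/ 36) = 16/ 27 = 0.59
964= 964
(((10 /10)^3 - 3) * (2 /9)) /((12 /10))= -10 /27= -0.37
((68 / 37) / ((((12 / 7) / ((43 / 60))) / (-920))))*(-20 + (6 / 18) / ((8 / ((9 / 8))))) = 150291407 / 10656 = 14103.92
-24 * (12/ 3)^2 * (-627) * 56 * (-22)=-296626176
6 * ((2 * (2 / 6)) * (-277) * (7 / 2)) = -3878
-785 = -785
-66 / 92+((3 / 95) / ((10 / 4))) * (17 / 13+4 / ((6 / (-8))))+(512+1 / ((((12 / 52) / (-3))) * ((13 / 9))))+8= 510.23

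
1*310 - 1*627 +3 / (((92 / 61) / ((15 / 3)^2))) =-24589 / 92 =-267.27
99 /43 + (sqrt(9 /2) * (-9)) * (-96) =1835.12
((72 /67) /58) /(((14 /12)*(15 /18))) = 1296 /68005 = 0.02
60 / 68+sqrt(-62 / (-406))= sqrt(6293) / 203+15 / 17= 1.27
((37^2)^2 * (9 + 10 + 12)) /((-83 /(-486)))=28236109626 /83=340194091.88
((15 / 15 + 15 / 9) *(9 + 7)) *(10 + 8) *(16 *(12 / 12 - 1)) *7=0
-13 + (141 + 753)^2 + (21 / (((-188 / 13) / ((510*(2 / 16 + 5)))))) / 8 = 4805271353 / 6016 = 798748.56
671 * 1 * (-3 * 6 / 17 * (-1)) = 12078 / 17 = 710.47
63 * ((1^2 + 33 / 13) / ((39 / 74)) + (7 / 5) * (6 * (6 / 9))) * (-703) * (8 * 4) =-14746937856 / 845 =-17451997.46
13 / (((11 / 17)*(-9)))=-221 / 99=-2.23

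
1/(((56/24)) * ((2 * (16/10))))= 15/112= 0.13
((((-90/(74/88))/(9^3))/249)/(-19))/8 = 55/14178807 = 0.00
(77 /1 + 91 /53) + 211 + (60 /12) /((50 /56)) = 78259 /265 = 295.32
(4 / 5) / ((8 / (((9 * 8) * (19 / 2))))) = 342 / 5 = 68.40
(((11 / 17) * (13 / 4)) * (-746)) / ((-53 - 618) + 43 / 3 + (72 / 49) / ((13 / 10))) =101930829 / 42592820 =2.39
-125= -125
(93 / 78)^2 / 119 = 961 / 80444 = 0.01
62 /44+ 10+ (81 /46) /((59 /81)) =206389 /14927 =13.83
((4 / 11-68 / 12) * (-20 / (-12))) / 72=-875 / 7128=-0.12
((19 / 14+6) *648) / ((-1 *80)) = -8343 / 140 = -59.59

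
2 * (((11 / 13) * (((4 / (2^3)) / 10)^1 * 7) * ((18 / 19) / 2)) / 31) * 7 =4851 / 76570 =0.06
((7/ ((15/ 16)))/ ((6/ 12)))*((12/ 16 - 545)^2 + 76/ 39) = 4423402.83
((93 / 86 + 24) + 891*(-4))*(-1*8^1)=1217388 / 43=28311.35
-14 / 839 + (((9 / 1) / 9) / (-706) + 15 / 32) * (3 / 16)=10756939 / 151637504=0.07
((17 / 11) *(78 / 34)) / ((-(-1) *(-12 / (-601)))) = 7813 / 44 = 177.57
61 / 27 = 2.26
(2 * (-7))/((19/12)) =-168/19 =-8.84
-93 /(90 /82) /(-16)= 1271 /240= 5.30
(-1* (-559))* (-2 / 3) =-1118 / 3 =-372.67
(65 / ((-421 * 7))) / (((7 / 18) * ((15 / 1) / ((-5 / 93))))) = 130 / 639499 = 0.00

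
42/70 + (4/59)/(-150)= 2653/4425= 0.60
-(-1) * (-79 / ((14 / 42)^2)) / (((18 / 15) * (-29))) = 1185 / 58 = 20.43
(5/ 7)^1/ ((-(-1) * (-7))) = -5/ 49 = -0.10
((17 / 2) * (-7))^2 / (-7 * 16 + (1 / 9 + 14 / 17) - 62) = -2166633 / 105916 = -20.46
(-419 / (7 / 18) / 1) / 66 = -1257 / 77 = -16.32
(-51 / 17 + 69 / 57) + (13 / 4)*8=460 / 19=24.21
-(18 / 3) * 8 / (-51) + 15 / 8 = 383 / 136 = 2.82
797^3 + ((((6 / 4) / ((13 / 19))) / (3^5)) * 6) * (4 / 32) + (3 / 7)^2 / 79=5502945845923885 / 10869768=506261573.01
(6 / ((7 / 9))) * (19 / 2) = 513 / 7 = 73.29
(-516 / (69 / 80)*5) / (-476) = 17200 / 2737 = 6.28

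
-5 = -5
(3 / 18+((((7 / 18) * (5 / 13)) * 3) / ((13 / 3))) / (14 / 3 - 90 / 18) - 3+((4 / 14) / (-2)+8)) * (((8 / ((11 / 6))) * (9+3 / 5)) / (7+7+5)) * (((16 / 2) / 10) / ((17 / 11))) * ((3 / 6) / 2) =12846336 / 9552725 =1.34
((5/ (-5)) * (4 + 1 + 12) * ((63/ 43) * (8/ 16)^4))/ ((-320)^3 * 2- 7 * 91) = 1071/ 45089206256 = 0.00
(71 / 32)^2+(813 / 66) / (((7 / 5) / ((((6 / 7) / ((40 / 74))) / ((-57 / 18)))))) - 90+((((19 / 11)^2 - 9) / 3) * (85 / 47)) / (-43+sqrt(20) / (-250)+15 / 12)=-126723237942491855605 / 1417545490796768256 - 24752000 * sqrt(5) / 1486919192649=-89.40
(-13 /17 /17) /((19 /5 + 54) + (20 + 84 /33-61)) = -715 /307496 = -0.00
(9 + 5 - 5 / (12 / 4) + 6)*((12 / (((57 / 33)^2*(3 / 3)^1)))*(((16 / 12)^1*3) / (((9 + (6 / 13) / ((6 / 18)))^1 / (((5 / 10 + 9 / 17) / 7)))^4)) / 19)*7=1330514185 / 304446892116699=0.00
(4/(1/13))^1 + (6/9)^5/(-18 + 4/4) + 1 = 218911/4131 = 52.99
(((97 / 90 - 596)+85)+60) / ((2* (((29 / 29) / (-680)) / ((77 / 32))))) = 53005337 / 144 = 368092.62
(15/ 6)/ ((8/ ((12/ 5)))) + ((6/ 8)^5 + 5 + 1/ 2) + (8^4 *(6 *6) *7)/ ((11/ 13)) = 13740612977/ 11264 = 1219869.76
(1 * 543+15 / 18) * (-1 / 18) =-3263 / 108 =-30.21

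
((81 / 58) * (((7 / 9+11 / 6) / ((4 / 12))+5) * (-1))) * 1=-2079 / 116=-17.92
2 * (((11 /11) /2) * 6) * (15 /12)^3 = 375 /32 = 11.72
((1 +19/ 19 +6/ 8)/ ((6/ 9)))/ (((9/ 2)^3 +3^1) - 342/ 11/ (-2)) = 121/ 3217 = 0.04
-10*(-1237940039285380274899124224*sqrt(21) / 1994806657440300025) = 2475880078570760549798248448*sqrt(21) / 398961331488060005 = 28438615415.10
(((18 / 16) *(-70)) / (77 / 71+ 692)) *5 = -37275 / 65612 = -0.57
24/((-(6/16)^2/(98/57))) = -50176/171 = -293.43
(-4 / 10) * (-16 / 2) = 16 / 5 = 3.20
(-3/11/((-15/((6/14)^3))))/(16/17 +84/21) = 153/528220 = 0.00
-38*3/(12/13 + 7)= -1482/103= -14.39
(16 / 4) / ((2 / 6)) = 12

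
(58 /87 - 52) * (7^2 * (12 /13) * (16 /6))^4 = -930904123899904 /85683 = -10864513659.65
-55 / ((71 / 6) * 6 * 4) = -55 / 284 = -0.19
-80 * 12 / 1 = -960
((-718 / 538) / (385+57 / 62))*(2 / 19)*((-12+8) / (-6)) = -89032 / 366872691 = -0.00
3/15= 1/5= 0.20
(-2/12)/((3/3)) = -1/6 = -0.17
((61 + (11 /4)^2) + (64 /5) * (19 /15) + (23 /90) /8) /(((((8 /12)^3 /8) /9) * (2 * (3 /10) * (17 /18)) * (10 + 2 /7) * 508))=37863 /5440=6.96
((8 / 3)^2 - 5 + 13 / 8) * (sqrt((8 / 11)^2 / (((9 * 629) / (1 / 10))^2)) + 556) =2077.28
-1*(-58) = 58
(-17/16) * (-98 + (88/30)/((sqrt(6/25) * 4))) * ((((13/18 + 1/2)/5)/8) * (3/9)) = 9163/8640-2057 * sqrt(6)/311040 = 1.04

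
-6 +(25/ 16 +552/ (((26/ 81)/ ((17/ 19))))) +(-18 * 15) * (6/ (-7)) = 48845305/ 27664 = 1765.66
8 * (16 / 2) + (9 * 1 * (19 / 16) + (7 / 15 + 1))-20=13477 / 240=56.15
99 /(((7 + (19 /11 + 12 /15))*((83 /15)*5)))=16335 /43492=0.38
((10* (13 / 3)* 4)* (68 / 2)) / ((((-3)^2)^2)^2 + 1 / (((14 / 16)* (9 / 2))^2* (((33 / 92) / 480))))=257297040 / 290215019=0.89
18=18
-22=-22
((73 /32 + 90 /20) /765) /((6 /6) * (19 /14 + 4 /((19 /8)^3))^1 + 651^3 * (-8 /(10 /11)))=-10418821 /2853618381961436592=-0.00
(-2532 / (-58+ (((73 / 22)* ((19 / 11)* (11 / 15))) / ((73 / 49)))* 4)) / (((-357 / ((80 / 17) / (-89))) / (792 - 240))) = 1537430400 / 346950569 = 4.43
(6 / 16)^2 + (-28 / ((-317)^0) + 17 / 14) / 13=-11181 / 5824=-1.92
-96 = -96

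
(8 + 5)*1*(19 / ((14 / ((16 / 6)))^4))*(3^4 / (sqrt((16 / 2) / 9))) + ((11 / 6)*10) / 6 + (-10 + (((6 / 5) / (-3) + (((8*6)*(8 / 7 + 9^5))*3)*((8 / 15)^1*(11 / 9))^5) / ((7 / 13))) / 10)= 47424*sqrt(2) / 2401 + 453710977449963719 / 2441307093750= 185875.50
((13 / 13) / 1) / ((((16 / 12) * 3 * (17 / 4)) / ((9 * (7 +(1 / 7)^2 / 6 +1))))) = 7059 / 1666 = 4.24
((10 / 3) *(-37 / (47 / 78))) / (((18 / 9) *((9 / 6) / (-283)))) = 2722460 / 141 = 19308.23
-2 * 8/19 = -16/19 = -0.84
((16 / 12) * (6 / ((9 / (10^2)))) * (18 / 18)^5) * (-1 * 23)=-2044.44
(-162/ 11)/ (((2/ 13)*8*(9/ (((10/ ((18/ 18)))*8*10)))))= -11700/ 11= -1063.64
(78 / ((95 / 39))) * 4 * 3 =384.25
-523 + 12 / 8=-1043 / 2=-521.50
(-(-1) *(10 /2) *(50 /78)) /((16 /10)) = 2.00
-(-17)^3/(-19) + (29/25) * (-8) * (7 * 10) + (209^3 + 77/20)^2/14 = 633419858877647091/106400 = 5953194162383.90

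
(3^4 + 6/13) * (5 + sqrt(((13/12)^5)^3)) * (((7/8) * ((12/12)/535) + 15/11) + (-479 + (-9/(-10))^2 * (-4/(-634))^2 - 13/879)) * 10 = -3505886706055618393/1802046325508 - 16922245505769613359897937 * sqrt(39)/149009026021634211840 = -2654717.78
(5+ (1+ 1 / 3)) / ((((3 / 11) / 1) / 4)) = 836 / 9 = 92.89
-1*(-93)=93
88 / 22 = 4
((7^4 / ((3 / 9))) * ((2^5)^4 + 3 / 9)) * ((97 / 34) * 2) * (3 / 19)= 2197892540739 / 323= 6804620869.16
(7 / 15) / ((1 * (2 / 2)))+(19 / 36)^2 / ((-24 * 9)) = 0.47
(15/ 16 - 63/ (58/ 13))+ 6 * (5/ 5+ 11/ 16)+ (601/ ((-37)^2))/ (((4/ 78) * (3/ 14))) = 23434013/ 635216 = 36.89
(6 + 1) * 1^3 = 7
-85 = -85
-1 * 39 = -39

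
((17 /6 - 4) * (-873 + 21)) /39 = 994 /39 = 25.49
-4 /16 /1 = -1 /4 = -0.25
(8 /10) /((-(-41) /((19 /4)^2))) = 361 /820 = 0.44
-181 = -181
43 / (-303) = -43 / 303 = -0.14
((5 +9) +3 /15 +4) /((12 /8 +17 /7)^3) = 249704 /831875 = 0.30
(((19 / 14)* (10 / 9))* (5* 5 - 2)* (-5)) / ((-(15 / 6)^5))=1.78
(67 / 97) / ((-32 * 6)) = -0.00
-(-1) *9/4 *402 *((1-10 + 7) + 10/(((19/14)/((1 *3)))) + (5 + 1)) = 448632/19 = 23612.21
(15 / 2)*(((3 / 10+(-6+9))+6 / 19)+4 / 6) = 2441 / 76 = 32.12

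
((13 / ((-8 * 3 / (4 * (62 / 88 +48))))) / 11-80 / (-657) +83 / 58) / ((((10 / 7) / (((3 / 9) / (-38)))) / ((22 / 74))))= 207611243 / 14144337504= 0.01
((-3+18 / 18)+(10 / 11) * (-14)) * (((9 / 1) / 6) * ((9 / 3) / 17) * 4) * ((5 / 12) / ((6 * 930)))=-27 / 23188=-0.00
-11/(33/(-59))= 59/3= 19.67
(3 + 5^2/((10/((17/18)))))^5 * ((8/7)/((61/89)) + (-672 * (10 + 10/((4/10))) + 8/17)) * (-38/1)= 1696464665343967810/428636691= 3957814860.38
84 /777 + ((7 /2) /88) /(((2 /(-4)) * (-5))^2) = 4659 /40700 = 0.11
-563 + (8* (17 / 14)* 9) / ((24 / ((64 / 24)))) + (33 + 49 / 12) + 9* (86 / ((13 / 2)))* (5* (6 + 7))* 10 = 6458239 / 84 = 76883.80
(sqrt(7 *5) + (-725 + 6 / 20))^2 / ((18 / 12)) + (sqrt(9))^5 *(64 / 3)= 349617.55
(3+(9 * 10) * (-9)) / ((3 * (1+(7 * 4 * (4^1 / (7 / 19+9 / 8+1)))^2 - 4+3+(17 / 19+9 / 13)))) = -0.13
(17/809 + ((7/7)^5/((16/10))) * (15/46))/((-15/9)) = -200793/1488560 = -0.13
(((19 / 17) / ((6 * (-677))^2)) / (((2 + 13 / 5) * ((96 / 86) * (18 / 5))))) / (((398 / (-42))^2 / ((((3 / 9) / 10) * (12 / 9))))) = 200165 / 110368844350878528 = 0.00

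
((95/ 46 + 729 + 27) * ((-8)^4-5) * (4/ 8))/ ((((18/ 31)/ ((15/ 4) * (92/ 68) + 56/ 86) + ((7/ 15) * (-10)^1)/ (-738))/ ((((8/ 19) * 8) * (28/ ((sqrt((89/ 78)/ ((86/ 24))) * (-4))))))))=-241527803320960632 * sqrt(99502)/ 126701085389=-601315918.95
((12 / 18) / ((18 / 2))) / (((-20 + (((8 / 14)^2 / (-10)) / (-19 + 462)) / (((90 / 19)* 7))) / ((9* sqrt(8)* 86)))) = -490035525* sqrt(2) / 85471322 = -8.11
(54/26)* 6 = 162/13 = 12.46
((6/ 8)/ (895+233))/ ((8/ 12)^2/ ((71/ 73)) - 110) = -639/ 105276992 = -0.00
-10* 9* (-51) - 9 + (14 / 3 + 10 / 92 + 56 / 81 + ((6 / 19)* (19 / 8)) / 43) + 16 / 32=1469834857 / 320436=4586.98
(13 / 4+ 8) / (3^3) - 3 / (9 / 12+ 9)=17 / 156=0.11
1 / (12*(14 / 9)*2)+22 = 2467 / 112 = 22.03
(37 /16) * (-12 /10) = -2.78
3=3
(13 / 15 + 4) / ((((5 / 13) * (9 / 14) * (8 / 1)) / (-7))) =-46501 / 2700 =-17.22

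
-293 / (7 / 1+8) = -19.53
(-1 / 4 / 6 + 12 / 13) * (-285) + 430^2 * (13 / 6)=124914025 / 312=400365.46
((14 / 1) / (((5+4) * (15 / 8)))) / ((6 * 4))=14 / 405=0.03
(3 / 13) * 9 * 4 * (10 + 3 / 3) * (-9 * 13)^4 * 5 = 85622230980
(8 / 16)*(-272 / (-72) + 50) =242 / 9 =26.89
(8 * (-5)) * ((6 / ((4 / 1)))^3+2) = -215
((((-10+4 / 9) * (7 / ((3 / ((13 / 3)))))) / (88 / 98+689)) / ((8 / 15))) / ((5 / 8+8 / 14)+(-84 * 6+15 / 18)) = 206486 / 394727463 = 0.00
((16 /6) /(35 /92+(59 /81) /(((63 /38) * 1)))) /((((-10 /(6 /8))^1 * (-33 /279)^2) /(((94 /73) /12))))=-31807233738 /16997739385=-1.87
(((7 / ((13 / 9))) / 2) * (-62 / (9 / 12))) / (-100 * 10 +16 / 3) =1953 / 9698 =0.20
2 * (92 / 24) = 23 / 3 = 7.67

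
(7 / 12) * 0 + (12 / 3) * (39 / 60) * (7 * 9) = 819 / 5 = 163.80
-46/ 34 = -23/ 17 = -1.35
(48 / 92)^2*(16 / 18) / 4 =32 / 529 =0.06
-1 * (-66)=66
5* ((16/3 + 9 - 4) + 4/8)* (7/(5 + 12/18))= 2275/34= 66.91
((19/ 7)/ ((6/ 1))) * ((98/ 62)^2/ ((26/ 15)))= 32585/ 49972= 0.65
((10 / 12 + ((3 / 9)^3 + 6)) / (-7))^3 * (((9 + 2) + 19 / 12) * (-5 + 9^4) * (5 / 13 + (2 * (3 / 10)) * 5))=-405299618383 / 1535274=-263991.72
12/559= 0.02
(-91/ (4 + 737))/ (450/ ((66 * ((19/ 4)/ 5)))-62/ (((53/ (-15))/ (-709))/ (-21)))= -4081/ 8682163290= -0.00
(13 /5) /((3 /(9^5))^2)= 5036466357 /5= 1007293271.40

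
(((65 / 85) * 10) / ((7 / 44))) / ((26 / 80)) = 17600 / 119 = 147.90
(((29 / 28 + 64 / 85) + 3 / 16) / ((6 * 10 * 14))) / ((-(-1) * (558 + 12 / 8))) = 6271 / 1491403200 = 0.00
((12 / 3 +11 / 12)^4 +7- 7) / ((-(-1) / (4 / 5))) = 12117361 / 25920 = 467.49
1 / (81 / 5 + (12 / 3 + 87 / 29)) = 0.04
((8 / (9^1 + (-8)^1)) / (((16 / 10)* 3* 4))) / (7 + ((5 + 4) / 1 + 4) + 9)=5 / 348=0.01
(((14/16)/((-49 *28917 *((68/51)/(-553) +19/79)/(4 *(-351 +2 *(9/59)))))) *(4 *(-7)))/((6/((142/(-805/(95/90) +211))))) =6202702/1419179805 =0.00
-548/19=-28.84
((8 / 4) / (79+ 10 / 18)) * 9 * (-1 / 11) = -81 / 3938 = -0.02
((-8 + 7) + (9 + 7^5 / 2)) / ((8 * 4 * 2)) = 16823 / 128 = 131.43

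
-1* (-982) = 982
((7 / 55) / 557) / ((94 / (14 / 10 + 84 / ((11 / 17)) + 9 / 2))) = 104503 / 316765900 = 0.00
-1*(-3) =3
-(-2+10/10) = 1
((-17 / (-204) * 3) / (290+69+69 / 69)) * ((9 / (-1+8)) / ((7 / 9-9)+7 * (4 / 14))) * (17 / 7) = -153 / 439040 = -0.00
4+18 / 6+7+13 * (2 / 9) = 152 / 9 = 16.89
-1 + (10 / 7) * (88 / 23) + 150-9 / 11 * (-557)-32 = 578.19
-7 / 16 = -0.44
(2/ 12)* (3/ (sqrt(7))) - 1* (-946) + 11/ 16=sqrt(7)/ 14 + 15147/ 16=946.88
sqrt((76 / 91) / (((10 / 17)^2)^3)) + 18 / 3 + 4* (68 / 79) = 4913* sqrt(1729) / 45500 + 746 / 79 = 13.93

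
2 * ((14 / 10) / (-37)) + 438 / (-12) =-13533 / 370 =-36.58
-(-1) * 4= 4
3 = 3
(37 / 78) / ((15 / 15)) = 37 / 78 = 0.47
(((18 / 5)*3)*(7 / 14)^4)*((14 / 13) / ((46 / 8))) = 189 / 1495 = 0.13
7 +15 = 22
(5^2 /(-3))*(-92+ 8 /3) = 6700 /9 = 744.44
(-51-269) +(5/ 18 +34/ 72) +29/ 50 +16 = -30267/ 100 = -302.67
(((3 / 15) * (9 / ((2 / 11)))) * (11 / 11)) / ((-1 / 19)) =-1881 / 10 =-188.10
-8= -8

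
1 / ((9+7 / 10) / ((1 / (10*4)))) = 1 / 388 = 0.00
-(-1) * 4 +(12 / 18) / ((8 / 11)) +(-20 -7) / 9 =23 / 12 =1.92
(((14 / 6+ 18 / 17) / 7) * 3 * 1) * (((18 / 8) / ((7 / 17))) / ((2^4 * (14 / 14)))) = 1557 / 3136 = 0.50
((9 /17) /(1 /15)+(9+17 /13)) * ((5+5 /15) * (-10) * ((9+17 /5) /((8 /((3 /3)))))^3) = -120147103 /33150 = -3624.35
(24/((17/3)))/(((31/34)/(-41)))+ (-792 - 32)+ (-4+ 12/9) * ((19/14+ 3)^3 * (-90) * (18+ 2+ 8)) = 842828368/1519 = 554857.39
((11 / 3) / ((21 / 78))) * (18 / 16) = 429 / 28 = 15.32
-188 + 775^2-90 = 600347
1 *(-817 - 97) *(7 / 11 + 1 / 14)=-49813 / 77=-646.92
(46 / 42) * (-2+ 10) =8.76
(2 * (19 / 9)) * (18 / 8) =19 / 2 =9.50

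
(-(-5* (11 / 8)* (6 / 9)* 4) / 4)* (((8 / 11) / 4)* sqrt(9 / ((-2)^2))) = 5 / 4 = 1.25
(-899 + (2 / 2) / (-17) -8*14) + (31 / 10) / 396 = -68063953 / 67320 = -1011.05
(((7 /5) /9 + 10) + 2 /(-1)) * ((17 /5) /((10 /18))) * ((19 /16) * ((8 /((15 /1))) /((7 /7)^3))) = 118541 /3750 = 31.61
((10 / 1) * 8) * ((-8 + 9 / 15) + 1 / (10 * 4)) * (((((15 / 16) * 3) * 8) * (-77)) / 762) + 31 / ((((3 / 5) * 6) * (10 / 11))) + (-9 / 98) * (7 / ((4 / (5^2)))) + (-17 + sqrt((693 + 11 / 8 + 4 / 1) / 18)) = sqrt(5587) / 12 + 85123687 / 64008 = 1336.12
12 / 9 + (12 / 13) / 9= 56 / 39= 1.44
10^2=100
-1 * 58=-58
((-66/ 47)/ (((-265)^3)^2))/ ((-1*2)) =33/ 16276952704109375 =0.00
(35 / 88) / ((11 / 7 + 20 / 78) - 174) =-9555 / 4136264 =-0.00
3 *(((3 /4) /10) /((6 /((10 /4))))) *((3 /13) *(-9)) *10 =-405 /208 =-1.95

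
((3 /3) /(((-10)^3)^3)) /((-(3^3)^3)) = 1 /19683000000000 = 0.00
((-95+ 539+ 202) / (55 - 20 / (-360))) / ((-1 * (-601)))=11628 / 595591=0.02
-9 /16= -0.56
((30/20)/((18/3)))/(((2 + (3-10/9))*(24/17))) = 51/1120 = 0.05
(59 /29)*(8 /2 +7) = 649 /29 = 22.38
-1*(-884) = 884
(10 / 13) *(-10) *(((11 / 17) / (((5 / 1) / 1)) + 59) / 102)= -50260 / 11271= -4.46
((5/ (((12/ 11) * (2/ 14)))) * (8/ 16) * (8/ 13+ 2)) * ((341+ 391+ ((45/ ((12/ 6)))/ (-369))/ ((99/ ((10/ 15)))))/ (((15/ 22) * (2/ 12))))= 11667848731/ 43173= 270258.00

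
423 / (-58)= -423 / 58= -7.29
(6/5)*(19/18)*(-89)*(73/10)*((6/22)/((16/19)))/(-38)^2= -6497/35200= -0.18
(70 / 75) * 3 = 14 / 5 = 2.80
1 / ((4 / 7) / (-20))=-35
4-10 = -6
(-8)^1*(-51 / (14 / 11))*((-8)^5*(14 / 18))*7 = -171573248 / 3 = -57191082.67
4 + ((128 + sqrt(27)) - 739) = -607 + 3* sqrt(3) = -601.80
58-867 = -809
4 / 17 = 0.24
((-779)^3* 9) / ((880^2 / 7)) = -38458.08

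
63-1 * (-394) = 457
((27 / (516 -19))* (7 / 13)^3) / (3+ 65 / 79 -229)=-104517 / 2774852743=-0.00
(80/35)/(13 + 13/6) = 96/637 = 0.15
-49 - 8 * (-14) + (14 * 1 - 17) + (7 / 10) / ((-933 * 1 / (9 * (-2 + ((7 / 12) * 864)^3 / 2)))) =-134406603 / 311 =-432175.57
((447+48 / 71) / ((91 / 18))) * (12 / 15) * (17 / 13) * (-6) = -3591216 / 6461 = -555.83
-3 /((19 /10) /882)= -1392.63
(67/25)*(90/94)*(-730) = -88038/47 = -1873.15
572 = 572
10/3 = 3.33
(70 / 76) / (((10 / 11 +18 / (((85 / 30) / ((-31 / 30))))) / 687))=-22482075 / 200944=-111.88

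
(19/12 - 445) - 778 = -14657/12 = -1221.42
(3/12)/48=1/192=0.01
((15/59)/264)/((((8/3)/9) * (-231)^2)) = 15/246266944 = 0.00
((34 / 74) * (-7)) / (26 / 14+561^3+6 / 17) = -14161 / 777387001574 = -0.00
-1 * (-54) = 54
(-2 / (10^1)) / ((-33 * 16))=1 / 2640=0.00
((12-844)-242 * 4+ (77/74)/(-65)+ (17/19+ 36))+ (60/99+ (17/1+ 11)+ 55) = -5065199539/3015870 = -1679.52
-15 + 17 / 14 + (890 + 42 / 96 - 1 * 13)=96729 / 112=863.65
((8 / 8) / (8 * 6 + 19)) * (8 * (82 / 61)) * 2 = 1312 / 4087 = 0.32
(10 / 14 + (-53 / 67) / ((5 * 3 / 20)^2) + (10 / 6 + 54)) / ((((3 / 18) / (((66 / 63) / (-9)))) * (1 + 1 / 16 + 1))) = -18.62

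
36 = 36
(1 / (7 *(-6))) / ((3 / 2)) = -1 / 63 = -0.02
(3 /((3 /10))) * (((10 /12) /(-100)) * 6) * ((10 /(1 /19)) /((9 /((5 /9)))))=-475 /81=-5.86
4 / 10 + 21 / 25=31 / 25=1.24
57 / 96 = 19 / 32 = 0.59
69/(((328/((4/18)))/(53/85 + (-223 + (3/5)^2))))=-2170211/209100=-10.38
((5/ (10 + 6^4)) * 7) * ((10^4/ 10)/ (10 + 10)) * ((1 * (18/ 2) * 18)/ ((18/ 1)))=12.06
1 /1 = 1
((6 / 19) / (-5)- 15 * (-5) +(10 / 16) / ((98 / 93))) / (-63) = -1875157 / 1564080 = -1.20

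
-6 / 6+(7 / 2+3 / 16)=43 / 16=2.69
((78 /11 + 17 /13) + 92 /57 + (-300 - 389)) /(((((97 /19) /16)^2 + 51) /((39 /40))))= -3364931008 /259744375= -12.95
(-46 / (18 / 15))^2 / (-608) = -2.42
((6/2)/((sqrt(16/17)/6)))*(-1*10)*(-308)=13860*sqrt(17)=57146.24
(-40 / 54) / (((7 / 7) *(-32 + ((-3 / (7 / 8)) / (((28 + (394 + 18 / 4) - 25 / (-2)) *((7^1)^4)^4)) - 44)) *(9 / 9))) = 510623978201919365 / 52390020163516927011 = 0.01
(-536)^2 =287296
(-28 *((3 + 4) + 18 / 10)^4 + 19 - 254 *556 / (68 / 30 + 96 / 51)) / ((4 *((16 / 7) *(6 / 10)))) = -155783375013 / 4232000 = -36810.82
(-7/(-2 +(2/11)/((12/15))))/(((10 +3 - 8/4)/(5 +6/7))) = 82/39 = 2.10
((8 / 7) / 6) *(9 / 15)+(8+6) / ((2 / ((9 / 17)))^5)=105337853 / 795119920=0.13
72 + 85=157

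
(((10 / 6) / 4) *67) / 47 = 335 / 564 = 0.59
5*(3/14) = 15/14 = 1.07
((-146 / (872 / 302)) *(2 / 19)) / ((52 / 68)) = -187391 / 26923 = -6.96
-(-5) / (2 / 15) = 75 / 2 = 37.50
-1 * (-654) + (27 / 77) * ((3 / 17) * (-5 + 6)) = 856167 / 1309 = 654.06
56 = 56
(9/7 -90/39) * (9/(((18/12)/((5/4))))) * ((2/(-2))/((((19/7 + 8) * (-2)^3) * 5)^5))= -74431/140400000000000000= -0.00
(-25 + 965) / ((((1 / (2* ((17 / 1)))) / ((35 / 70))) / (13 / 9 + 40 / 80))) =279650 / 9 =31072.22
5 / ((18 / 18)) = 5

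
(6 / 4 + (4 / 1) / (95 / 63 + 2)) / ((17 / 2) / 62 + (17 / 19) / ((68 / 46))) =458242 / 128843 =3.56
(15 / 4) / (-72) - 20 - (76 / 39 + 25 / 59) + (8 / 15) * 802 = 149218489 / 368160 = 405.31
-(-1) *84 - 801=-717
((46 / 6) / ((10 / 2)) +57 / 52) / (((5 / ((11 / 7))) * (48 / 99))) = 35453 / 20800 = 1.70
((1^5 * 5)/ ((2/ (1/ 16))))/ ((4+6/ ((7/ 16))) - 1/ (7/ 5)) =5/ 544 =0.01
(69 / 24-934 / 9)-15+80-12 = -3449 / 72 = -47.90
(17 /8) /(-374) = -1 /176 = -0.01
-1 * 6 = -6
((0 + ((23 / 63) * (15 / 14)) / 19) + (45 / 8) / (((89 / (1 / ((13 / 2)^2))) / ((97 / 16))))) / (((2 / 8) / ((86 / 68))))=1714276055 / 11426587536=0.15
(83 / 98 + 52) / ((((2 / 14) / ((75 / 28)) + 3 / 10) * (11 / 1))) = 388425 / 28567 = 13.60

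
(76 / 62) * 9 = 342 / 31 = 11.03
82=82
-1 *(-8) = 8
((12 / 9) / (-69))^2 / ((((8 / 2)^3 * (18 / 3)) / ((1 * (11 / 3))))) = 0.00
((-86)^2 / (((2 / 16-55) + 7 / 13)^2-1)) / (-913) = -43264 / 15762945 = -0.00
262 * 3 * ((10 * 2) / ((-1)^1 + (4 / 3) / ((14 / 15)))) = 36680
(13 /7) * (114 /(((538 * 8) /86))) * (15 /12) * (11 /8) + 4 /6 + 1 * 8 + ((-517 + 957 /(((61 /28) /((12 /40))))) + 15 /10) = -367.78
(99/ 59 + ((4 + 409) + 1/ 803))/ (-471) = -19646257/ 22314567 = -0.88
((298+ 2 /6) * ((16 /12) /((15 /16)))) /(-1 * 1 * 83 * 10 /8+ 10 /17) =-779008 /189405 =-4.11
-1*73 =-73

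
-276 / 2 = -138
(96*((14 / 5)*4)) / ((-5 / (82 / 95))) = -440832 / 2375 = -185.61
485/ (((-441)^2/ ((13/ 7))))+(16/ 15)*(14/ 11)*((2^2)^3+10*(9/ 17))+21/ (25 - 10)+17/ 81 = 121797282851/ 1272878145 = 95.69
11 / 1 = 11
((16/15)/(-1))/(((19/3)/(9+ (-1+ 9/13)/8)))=-1864/1235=-1.51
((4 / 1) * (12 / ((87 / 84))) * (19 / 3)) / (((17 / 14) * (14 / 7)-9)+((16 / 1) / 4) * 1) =-29792 / 261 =-114.15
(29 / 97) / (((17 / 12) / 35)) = 12180 / 1649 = 7.39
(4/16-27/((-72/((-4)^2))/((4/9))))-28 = -301/12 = -25.08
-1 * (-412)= 412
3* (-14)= -42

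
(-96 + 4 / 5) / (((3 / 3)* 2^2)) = -119 / 5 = -23.80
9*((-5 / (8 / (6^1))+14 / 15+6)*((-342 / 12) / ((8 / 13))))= -424593 / 320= -1326.85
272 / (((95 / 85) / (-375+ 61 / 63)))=-108959936 / 1197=-91027.52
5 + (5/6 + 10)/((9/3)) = 155/18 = 8.61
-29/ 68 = -0.43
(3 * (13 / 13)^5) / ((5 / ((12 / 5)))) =36 / 25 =1.44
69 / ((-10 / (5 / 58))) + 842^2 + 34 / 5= 411202719 / 580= 708970.21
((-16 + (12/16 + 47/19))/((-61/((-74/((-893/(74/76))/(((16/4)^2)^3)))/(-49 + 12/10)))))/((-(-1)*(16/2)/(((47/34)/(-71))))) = 425375680/120696814727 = 0.00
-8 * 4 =-32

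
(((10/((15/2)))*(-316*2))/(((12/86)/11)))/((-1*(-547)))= -597872/4923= -121.44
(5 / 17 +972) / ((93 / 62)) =33058 / 51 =648.20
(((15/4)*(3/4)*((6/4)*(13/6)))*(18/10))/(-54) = -39/128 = -0.30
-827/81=-10.21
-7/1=-7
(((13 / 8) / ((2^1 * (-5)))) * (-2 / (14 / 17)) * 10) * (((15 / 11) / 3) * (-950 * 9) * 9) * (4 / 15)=-2834325 / 77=-36809.42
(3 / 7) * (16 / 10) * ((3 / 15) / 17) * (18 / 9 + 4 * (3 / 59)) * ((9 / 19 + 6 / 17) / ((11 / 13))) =2165904 / 124728065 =0.02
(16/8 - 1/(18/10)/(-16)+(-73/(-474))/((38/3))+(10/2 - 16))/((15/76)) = -1935163/42660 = -45.36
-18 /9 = -2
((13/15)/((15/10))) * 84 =728/15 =48.53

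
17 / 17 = 1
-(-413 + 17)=396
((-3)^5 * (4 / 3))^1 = -324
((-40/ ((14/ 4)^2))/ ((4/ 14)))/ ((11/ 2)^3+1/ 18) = -5760/ 83881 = -0.07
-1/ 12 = -0.08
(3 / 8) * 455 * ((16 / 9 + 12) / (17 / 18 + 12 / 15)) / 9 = 70525 / 471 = 149.73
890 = 890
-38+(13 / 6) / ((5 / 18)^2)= -248 / 25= -9.92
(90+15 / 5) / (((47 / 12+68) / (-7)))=-7812 / 863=-9.05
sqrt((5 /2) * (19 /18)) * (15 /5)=sqrt(95) /2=4.87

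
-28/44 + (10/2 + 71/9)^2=147449/891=165.49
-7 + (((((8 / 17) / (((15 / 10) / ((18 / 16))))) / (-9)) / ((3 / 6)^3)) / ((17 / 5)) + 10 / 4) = -7963 / 1734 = -4.59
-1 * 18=-18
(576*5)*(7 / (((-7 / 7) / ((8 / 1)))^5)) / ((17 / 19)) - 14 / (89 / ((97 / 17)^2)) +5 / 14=-265864915594599 / 360094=-738320870.65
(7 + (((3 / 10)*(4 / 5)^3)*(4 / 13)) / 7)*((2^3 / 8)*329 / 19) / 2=18729923 / 308750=60.66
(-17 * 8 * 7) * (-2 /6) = 317.33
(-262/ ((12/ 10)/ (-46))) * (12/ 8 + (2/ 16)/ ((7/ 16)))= 376625/ 21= 17934.52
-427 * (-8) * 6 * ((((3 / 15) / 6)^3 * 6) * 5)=1708 / 75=22.77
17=17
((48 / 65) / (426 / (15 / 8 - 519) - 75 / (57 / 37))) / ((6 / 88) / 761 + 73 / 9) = -378999770688 / 206096947945265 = -0.00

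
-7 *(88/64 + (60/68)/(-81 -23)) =-2114/221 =-9.57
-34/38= -17/19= -0.89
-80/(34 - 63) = 80/29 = 2.76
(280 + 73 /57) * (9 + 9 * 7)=384792 /19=20252.21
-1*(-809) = 809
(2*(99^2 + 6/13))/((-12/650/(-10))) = 10618250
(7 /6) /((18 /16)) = 28 /27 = 1.04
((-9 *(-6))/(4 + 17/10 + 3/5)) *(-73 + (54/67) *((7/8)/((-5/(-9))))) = -288357/469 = -614.83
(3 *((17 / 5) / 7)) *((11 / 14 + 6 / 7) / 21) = 391 / 3430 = 0.11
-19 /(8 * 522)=-19 /4176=-0.00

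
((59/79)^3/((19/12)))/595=0.00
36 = 36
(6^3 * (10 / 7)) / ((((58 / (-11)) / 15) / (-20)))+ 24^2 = 3680928 / 203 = 18132.65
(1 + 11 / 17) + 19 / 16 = 771 / 272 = 2.83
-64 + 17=-47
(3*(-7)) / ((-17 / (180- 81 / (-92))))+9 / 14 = 2453265 / 10948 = 224.08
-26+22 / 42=-535 / 21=-25.48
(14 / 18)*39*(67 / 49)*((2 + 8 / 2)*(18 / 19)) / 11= 31356 / 1463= 21.43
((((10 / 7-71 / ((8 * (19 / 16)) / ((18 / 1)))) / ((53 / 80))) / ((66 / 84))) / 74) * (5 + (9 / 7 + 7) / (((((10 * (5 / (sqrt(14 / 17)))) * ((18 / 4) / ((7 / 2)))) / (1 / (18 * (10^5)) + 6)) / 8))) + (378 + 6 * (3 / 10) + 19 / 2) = 28768569 / 77330-209217619372 * sqrt(238) / 166380328125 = 352.62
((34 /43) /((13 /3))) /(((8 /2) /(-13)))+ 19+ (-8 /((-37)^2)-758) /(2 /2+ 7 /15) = -645484553 /1295074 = -498.42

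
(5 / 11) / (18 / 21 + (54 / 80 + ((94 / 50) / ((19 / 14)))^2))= 63175000 / 479650699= 0.13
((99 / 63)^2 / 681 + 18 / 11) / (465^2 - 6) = 601973 / 79365129921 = 0.00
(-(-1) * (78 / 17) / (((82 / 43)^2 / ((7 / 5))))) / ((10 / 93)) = 46944261 / 2857700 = 16.43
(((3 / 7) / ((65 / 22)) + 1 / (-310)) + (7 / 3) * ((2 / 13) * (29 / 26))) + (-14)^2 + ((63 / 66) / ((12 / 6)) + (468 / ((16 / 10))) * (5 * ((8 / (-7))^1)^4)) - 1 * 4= 22315700067119 / 8302033740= 2687.98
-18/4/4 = -9/8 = -1.12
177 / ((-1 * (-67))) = 177 / 67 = 2.64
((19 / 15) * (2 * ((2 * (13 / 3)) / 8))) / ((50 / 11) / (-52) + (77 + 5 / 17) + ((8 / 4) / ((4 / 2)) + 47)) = 600457 / 27393975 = 0.02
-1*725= -725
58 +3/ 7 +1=416/ 7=59.43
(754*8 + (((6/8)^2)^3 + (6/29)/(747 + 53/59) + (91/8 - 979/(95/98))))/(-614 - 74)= -1253222113614021/171291003781120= -7.32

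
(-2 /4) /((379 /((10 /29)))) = -5 /10991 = -0.00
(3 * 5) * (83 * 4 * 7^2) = 244020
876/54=146/9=16.22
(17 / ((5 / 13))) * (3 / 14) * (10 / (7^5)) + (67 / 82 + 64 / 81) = 1260306721 / 781424658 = 1.61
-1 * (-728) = 728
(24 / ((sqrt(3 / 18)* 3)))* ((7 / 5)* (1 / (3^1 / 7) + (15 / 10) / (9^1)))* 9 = 252* sqrt(6) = 617.27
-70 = -70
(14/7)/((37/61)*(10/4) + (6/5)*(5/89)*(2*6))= 0.86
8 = 8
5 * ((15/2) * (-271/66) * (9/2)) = -60975/88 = -692.90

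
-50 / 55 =-10 / 11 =-0.91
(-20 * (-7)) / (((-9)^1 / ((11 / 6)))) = -770 / 27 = -28.52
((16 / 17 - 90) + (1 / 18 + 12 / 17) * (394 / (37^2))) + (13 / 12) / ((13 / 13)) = -73524725 / 837828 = -87.76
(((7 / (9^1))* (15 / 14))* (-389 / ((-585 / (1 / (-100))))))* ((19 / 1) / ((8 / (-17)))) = 125647 / 561600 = 0.22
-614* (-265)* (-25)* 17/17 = -4067750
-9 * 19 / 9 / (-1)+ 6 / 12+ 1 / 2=20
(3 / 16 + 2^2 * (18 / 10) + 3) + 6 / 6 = 911 / 80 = 11.39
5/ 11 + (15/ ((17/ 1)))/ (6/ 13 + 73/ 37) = 178900/ 218977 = 0.82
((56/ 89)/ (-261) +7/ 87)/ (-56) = -259/ 185832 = -0.00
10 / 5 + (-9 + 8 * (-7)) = -63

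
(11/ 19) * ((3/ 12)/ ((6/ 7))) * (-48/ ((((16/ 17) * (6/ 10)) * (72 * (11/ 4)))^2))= -50575/ 78008832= -0.00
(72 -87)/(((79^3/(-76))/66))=75240/493039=0.15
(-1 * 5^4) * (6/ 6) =-625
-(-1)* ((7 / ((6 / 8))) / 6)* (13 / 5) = 182 / 45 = 4.04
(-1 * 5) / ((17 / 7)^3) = -1715 / 4913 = -0.35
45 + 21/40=1821/40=45.52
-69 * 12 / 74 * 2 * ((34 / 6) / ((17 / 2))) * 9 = -4968 / 37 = -134.27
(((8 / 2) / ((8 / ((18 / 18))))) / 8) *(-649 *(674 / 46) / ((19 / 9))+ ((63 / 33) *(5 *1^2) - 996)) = -13197237 / 38456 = -343.18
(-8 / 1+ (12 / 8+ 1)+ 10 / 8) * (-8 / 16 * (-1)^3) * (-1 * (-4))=-17 / 2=-8.50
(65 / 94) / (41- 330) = -0.00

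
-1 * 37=-37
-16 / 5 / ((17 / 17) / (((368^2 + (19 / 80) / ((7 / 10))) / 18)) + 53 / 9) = -364020624 / 669914185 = -0.54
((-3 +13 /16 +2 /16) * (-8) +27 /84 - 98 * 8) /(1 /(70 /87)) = -107405 /174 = -617.27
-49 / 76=-0.64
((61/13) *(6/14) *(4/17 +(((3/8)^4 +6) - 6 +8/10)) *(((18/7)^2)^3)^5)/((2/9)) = 3361543644963584029497147280601221778767872/174341797148504616309622231015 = 19281341020594.25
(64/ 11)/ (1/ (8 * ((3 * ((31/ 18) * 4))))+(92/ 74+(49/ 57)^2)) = 3816041472/ 1304082725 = 2.93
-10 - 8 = -18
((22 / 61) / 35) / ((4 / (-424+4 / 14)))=-16313 / 14945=-1.09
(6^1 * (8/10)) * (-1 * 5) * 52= -1248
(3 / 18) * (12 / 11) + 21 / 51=111 / 187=0.59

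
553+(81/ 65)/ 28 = 1006541/ 1820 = 553.04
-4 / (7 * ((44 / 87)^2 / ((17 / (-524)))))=128673 / 1775312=0.07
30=30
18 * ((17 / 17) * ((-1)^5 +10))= 162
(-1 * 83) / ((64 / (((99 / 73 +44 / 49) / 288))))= -669229 / 65931264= -0.01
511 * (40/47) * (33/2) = 337260/47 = 7175.74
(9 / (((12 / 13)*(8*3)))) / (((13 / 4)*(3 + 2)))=1 / 40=0.02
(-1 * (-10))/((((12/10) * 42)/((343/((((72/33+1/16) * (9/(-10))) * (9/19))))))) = -71.13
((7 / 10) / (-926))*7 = -49 / 9260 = -0.01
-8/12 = -2/3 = -0.67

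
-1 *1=-1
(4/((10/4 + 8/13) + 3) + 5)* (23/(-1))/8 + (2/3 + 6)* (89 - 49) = 318523/1272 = 250.41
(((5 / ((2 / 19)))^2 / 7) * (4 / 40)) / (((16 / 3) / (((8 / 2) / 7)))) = 5415 / 1568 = 3.45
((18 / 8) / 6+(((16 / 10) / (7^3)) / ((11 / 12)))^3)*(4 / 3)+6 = 87279810099421 / 13427662729250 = 6.50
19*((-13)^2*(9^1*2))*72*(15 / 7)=62421840 / 7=8917405.71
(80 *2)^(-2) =1 / 25600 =0.00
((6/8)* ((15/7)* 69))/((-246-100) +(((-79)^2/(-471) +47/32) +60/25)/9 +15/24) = -526483800/1644679057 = -0.32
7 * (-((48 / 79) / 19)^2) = -16128 / 2253001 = -0.01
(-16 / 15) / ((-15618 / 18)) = 16 / 13015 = 0.00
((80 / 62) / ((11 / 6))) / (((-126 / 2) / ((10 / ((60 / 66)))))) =-80 / 651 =-0.12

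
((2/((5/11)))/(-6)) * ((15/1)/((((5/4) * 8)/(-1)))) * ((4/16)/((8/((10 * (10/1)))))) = 55/16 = 3.44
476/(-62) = -238/31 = -7.68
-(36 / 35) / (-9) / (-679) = -4 / 23765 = -0.00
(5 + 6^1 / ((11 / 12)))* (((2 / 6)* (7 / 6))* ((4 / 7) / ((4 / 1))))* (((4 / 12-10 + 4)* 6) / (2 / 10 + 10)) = -635 / 297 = -2.14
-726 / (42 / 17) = -2057 / 7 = -293.86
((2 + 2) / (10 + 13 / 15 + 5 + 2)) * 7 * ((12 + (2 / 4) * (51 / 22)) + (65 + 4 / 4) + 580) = 3045315 / 2948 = 1033.01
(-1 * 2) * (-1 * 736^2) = 1083392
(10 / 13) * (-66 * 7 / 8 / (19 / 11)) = -12705 / 494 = -25.72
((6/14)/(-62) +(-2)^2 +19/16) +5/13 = 251191/45136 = 5.57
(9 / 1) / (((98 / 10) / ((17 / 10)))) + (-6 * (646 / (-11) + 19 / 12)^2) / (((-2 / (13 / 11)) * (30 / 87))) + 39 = 1052325265577 / 31305120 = 33615.12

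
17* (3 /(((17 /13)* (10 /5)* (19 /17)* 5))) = 663 /190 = 3.49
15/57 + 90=1715/19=90.26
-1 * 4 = -4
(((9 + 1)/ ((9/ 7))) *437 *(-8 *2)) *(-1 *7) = 3426080/ 9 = 380675.56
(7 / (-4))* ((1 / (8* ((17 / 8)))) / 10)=-7 / 680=-0.01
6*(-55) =-330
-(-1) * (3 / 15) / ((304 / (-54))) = -27 / 760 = -0.04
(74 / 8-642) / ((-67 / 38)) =48089 / 134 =358.87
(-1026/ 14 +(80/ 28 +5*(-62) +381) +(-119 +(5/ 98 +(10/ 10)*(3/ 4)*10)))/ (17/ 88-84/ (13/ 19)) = 6215352/ 6871123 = 0.90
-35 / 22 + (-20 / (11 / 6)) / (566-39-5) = -3085 / 1914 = -1.61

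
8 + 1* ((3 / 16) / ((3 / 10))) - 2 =53 / 8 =6.62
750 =750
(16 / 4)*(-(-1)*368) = 1472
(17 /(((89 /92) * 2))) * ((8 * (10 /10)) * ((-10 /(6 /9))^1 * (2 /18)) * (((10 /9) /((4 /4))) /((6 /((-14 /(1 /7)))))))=15327200 /7209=2126.12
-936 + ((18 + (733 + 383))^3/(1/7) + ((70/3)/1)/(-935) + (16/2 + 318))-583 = 5726641737121/561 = 10207917534.98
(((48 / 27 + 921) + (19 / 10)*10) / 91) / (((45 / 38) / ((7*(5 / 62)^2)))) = 30970 / 77841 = 0.40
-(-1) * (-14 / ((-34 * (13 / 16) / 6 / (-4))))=-2688 / 221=-12.16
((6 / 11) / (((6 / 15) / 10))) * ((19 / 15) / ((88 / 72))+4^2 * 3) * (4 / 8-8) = -606825 / 121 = -5015.08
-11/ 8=-1.38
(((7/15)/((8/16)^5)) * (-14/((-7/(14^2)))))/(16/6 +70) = 43904/545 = 80.56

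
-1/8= -0.12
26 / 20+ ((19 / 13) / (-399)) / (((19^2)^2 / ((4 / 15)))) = 1387527679 / 1067328990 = 1.30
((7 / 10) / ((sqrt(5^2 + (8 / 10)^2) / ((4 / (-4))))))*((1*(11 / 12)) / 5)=-77*sqrt(641) / 76920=-0.03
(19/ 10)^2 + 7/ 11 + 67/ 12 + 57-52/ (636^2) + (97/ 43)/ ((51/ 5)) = 67.05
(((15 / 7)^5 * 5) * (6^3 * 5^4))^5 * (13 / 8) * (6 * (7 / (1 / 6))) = 10804464485188290518826900000000000000000.00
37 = 37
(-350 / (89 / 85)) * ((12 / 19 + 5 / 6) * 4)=-9936500 / 5073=-1958.70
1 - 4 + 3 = 0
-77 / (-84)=11 / 12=0.92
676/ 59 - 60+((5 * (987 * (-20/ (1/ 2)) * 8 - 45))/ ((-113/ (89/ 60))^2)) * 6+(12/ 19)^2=-3657598290377/ 2175735448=-1681.09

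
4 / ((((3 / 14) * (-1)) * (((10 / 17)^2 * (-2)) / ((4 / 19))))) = 8092 / 1425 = 5.68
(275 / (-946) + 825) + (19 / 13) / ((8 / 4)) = 461421 / 559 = 825.44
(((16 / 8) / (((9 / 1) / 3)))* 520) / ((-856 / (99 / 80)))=-429 / 856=-0.50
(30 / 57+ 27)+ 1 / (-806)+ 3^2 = 559345 / 15314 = 36.53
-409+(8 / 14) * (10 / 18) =-25747 / 63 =-408.68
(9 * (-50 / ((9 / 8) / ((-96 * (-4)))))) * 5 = -768000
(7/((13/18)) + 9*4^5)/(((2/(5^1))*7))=299835/91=3294.89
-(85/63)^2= -7225/3969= -1.82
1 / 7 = 0.14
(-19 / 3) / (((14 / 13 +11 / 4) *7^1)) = -988 / 4179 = -0.24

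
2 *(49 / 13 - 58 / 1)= -1410 / 13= -108.46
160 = 160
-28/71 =-0.39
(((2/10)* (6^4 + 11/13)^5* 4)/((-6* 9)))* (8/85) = -21791094092194925572784/4260587175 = -5114575338361.65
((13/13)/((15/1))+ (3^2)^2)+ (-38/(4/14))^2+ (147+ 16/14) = 1881412/105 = 17918.21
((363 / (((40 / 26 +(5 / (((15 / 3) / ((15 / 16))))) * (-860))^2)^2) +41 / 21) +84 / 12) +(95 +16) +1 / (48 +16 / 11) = 4202179111515201520134167 / 35026156451748275940000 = 119.97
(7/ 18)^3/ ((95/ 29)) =0.02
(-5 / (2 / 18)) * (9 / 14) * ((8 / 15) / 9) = -12 / 7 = -1.71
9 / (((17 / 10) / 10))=900 / 17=52.94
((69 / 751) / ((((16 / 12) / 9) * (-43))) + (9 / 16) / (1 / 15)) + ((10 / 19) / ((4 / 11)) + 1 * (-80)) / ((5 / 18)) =-2693474667 / 9817072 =-274.37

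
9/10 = 0.90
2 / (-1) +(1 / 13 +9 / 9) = -12 / 13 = -0.92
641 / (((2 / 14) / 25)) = 112175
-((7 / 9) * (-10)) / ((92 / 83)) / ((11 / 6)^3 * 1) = 34860 / 30613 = 1.14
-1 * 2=-2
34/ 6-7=-4/ 3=-1.33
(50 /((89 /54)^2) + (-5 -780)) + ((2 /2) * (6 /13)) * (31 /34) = -1341216232 /1750541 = -766.17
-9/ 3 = -3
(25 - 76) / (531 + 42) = -17 / 191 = -0.09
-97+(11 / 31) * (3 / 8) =-24023 / 248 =-96.87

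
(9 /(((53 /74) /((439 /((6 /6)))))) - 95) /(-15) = -287339 /795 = -361.43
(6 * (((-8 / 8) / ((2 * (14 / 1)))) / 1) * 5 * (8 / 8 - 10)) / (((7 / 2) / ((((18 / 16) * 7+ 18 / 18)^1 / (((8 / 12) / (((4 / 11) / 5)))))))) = 5751 / 2156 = 2.67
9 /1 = 9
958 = 958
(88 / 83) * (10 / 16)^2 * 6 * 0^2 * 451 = 0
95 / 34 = 2.79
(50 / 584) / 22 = 25 / 6424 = 0.00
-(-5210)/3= 5210/3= 1736.67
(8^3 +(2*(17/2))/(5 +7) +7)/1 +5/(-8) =12475/24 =519.79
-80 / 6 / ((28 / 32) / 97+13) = -6208 / 6057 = -1.02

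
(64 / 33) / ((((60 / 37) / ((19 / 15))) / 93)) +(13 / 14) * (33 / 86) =420882127 / 2979900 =141.24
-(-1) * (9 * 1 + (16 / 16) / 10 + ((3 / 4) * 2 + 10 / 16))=11.22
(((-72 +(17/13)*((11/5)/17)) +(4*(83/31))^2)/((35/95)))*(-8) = -407002952/437255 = -930.81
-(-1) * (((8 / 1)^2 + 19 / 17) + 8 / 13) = 14527 / 221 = 65.73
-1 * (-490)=490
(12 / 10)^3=216 / 125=1.73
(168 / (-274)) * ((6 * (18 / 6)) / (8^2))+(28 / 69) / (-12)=-46795 / 226872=-0.21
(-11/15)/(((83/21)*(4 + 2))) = -77/2490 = -0.03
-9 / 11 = -0.82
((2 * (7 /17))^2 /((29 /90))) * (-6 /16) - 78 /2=-333474 /8381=-39.79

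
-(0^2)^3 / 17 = 0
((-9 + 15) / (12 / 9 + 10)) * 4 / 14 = 18 / 119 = 0.15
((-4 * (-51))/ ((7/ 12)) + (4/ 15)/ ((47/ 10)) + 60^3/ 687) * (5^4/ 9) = 93825185000/ 2034207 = 46123.72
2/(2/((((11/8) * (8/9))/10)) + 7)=22/257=0.09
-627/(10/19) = -11913/10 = -1191.30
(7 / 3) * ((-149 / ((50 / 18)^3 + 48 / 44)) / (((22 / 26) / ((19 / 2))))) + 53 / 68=-2118891683 / 12282364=-172.51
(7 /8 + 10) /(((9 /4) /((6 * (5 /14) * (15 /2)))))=2175 /28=77.68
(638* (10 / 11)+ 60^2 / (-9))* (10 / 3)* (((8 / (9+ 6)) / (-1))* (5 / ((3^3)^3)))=-1600 / 19683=-0.08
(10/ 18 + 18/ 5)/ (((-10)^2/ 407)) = 76109/ 4500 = 16.91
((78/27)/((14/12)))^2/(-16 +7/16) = -43264/109809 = -0.39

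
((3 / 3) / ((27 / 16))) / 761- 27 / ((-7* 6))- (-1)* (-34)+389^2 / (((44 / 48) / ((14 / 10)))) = 3655882744937 / 15821190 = 231075.08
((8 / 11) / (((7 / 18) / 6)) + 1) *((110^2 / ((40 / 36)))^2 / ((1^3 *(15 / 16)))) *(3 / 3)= 10821349440 / 7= 1545907062.86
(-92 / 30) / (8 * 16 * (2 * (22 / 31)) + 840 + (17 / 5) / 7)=-0.00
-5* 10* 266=-13300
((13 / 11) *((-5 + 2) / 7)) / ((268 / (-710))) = 13845 / 10318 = 1.34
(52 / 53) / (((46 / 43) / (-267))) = -298506 / 1219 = -244.88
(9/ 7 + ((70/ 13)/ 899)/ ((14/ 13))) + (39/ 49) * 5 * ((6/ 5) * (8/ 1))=1739810/ 44051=39.50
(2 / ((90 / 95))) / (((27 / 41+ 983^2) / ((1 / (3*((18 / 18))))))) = 779 / 1069682652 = 0.00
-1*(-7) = 7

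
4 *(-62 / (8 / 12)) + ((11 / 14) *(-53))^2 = 266977 / 196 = 1362.13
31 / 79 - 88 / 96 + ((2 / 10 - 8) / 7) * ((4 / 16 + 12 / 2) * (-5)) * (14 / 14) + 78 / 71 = 4169231 / 117789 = 35.40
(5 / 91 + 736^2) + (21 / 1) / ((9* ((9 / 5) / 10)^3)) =542096.15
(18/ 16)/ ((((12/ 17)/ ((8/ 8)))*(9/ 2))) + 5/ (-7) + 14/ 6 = 221/ 112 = 1.97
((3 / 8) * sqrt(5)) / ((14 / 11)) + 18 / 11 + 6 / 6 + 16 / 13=33 * sqrt(5) / 112 + 553 / 143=4.53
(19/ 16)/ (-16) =-19/ 256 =-0.07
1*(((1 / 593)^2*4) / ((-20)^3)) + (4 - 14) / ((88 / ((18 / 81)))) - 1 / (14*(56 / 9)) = -62659458613 / 1705849299000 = -0.04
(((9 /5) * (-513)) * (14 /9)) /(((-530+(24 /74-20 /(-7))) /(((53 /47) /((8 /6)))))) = 49293657 /21376540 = 2.31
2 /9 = 0.22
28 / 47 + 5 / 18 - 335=-282671 / 846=-334.13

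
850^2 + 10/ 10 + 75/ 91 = 65747666/ 91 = 722501.82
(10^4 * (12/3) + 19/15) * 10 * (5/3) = 6000190/9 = 666687.78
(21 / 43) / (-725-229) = -7 / 13674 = -0.00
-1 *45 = -45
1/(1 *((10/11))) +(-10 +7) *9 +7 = -189/10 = -18.90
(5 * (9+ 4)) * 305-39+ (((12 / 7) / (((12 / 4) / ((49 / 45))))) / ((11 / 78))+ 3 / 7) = 22858421 / 1155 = 19790.84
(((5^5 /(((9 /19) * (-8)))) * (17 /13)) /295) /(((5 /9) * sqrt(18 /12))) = -40375 * sqrt(6) /18408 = -5.37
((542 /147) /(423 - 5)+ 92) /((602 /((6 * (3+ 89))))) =260064404 /3082541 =84.37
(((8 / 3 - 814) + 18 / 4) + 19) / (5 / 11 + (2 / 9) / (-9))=-1403919 / 766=-1832.79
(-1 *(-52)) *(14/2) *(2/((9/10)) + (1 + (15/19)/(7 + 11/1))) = 203294/171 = 1188.85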